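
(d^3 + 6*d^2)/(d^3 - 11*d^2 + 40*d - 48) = d^2*(d + 6)/(d^3 - 11*d^2 + 40*d - 48)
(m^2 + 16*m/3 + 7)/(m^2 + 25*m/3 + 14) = (m + 3)/(m + 6)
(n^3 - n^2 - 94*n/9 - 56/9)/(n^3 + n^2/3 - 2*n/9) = (3*n^2 - 5*n - 28)/(n*(3*n - 1))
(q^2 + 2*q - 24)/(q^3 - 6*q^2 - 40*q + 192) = 1/(q - 8)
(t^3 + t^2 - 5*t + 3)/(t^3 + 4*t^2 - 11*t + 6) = (t + 3)/(t + 6)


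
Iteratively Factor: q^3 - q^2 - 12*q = (q)*(q^2 - q - 12) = q*(q + 3)*(q - 4)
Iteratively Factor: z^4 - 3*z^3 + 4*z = (z + 1)*(z^3 - 4*z^2 + 4*z) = (z - 2)*(z + 1)*(z^2 - 2*z) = (z - 2)^2*(z + 1)*(z)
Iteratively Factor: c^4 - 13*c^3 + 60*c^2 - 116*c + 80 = (c - 2)*(c^3 - 11*c^2 + 38*c - 40) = (c - 4)*(c - 2)*(c^2 - 7*c + 10) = (c - 4)*(c - 2)^2*(c - 5)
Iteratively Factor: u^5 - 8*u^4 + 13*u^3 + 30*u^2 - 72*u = (u - 4)*(u^4 - 4*u^3 - 3*u^2 + 18*u) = (u - 4)*(u + 2)*(u^3 - 6*u^2 + 9*u) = (u - 4)*(u - 3)*(u + 2)*(u^2 - 3*u) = (u - 4)*(u - 3)^2*(u + 2)*(u)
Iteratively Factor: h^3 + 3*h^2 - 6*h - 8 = (h + 1)*(h^2 + 2*h - 8) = (h + 1)*(h + 4)*(h - 2)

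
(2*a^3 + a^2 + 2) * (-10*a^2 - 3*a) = -20*a^5 - 16*a^4 - 3*a^3 - 20*a^2 - 6*a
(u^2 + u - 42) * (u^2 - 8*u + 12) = u^4 - 7*u^3 - 38*u^2 + 348*u - 504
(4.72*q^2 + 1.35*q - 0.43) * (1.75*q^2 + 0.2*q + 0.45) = 8.26*q^4 + 3.3065*q^3 + 1.6415*q^2 + 0.5215*q - 0.1935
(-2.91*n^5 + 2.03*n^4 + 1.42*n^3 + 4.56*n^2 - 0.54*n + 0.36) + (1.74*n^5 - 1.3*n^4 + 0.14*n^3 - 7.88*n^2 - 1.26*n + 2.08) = -1.17*n^5 + 0.73*n^4 + 1.56*n^3 - 3.32*n^2 - 1.8*n + 2.44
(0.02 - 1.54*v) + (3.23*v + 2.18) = 1.69*v + 2.2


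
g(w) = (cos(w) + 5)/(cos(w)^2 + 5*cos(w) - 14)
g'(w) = (2*sin(w)*cos(w) + 5*sin(w))*(cos(w) + 5)/(cos(w)^2 + 5*cos(w) - 14)^2 - sin(w)/(cos(w)^2 + 5*cos(w) - 14) = (cos(w)^2 + 10*cos(w) + 39)*sin(w)/(cos(w)^2 + 5*cos(w) - 14)^2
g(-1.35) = -0.41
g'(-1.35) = -0.24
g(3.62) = -0.23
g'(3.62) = -0.05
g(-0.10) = -0.75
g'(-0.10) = -0.08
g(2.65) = -0.23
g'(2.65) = 0.05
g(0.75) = -0.58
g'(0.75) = 0.33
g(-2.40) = -0.25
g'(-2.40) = -0.07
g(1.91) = -0.30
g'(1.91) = 0.14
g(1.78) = -0.32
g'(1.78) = 0.16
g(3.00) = -0.22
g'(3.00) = 0.01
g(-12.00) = -0.64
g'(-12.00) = 0.31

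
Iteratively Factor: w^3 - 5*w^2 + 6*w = (w - 2)*(w^2 - 3*w) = w*(w - 2)*(w - 3)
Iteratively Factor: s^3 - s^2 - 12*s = (s - 4)*(s^2 + 3*s) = (s - 4)*(s + 3)*(s)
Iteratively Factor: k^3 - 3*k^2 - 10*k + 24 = (k - 4)*(k^2 + k - 6) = (k - 4)*(k + 3)*(k - 2)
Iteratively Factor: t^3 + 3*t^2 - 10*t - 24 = (t + 4)*(t^2 - t - 6) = (t - 3)*(t + 4)*(t + 2)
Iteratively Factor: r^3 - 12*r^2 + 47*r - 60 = (r - 5)*(r^2 - 7*r + 12) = (r - 5)*(r - 4)*(r - 3)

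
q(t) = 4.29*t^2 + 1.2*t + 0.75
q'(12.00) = 104.16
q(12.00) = 632.91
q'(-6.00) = -50.28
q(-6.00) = 147.99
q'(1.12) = 10.81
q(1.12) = 7.48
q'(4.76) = 42.04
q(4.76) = 103.66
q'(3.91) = 34.75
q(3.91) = 71.03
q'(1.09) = 10.55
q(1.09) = 7.15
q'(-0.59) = -3.86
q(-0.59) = 1.54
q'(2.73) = 24.62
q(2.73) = 36.00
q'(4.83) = 42.64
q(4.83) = 106.63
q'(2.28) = 20.76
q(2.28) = 25.79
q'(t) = 8.58*t + 1.2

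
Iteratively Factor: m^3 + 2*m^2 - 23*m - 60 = (m - 5)*(m^2 + 7*m + 12) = (m - 5)*(m + 3)*(m + 4)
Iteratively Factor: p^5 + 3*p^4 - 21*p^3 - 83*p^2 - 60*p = (p + 1)*(p^4 + 2*p^3 - 23*p^2 - 60*p) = p*(p + 1)*(p^3 + 2*p^2 - 23*p - 60) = p*(p + 1)*(p + 4)*(p^2 - 2*p - 15) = p*(p + 1)*(p + 3)*(p + 4)*(p - 5)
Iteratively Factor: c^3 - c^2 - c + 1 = (c + 1)*(c^2 - 2*c + 1) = (c - 1)*(c + 1)*(c - 1)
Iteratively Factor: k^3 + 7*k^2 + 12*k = (k + 4)*(k^2 + 3*k) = (k + 3)*(k + 4)*(k)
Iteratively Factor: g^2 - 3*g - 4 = (g - 4)*(g + 1)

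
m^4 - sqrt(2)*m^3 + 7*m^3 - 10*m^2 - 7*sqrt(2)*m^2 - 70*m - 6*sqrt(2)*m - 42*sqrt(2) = (m + 7)*(m - 3*sqrt(2))*(m + sqrt(2))^2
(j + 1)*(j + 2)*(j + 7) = j^3 + 10*j^2 + 23*j + 14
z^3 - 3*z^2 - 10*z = z*(z - 5)*(z + 2)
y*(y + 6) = y^2 + 6*y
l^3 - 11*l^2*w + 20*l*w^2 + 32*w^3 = (l - 8*w)*(l - 4*w)*(l + w)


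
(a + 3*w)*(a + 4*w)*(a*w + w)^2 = a^4*w^2 + 7*a^3*w^3 + 2*a^3*w^2 + 12*a^2*w^4 + 14*a^2*w^3 + a^2*w^2 + 24*a*w^4 + 7*a*w^3 + 12*w^4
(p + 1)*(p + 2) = p^2 + 3*p + 2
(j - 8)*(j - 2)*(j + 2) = j^3 - 8*j^2 - 4*j + 32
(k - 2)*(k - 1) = k^2 - 3*k + 2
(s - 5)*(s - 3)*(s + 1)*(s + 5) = s^4 - 2*s^3 - 28*s^2 + 50*s + 75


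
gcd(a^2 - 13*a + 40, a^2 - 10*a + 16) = a - 8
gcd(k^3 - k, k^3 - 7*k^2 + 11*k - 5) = k - 1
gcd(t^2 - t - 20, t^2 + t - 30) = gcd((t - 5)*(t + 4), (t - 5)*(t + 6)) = t - 5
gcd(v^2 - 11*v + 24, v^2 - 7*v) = 1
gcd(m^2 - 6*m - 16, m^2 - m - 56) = m - 8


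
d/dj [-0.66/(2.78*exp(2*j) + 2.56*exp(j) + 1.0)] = (3.6696*exp(j) + 1.6896)*exp(j)/(2.78*exp(2*j) + 2.56*exp(j) + 1.0)^2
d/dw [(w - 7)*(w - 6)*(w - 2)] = 3*w^2 - 30*w + 68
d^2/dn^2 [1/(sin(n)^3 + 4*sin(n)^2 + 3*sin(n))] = (-9*sin(n)^2 - 35*sin(n) - 23 + 51/sin(n) + 54/sin(n)^2 + 18/sin(n)^3)/((sin(n) + 1)^2*(sin(n) + 3)^3)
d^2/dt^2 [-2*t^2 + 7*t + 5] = -4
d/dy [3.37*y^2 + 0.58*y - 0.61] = 6.74*y + 0.58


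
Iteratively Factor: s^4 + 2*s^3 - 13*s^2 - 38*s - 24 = (s + 2)*(s^3 - 13*s - 12) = (s + 1)*(s + 2)*(s^2 - s - 12) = (s - 4)*(s + 1)*(s + 2)*(s + 3)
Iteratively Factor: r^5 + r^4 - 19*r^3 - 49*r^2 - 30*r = (r + 2)*(r^4 - r^3 - 17*r^2 - 15*r) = (r + 2)*(r + 3)*(r^3 - 4*r^2 - 5*r) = (r - 5)*(r + 2)*(r + 3)*(r^2 + r) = r*(r - 5)*(r + 2)*(r + 3)*(r + 1)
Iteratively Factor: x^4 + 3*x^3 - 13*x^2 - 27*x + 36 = (x + 3)*(x^3 - 13*x + 12) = (x + 3)*(x + 4)*(x^2 - 4*x + 3) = (x - 3)*(x + 3)*(x + 4)*(x - 1)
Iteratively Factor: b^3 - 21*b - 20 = (b - 5)*(b^2 + 5*b + 4) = (b - 5)*(b + 4)*(b + 1)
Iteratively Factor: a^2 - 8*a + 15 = (a - 3)*(a - 5)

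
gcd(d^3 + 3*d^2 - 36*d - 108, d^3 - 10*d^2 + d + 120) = d + 3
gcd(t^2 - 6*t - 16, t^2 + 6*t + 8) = t + 2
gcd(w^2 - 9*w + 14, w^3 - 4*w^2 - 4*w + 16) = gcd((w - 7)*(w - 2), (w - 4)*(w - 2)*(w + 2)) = w - 2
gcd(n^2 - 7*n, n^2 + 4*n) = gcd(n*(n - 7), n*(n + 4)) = n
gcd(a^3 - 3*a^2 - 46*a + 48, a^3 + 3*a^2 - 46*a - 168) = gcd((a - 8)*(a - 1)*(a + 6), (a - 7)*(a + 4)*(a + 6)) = a + 6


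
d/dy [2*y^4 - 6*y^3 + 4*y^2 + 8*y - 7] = 8*y^3 - 18*y^2 + 8*y + 8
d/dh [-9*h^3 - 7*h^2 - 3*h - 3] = -27*h^2 - 14*h - 3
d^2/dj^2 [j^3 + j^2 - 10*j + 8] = 6*j + 2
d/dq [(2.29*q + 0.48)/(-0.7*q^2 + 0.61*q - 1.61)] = (1.603*q^2 + 0.672*q - 3.9797)/(0.49*q^4 - 0.854*q^3 + 2.6261*q^2 - 1.9642*q + 2.5921)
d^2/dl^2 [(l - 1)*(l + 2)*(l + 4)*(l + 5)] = 12*l^2 + 60*l + 54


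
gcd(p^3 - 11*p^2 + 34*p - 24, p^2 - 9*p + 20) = p - 4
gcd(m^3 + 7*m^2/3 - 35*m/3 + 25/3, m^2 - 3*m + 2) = m - 1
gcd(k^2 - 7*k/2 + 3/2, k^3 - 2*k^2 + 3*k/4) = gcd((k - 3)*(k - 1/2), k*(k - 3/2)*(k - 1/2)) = k - 1/2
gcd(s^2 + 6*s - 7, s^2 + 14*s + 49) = s + 7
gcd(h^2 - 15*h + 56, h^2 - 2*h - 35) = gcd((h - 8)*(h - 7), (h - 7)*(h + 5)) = h - 7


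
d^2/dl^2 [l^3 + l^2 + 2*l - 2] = 6*l + 2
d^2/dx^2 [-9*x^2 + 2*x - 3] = -18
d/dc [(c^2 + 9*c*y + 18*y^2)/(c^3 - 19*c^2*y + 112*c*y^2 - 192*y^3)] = (c^3 + 26*c^2*y - 21*c*y^2 - 468*y^3)/(-c^5 + 30*c^4*y - 345*c^3*y^2 + 1880*c^2*y^3 - 4800*c*y^4 + 4608*y^5)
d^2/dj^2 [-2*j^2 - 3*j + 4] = -4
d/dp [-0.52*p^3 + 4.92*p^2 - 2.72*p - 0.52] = -1.56*p^2 + 9.84*p - 2.72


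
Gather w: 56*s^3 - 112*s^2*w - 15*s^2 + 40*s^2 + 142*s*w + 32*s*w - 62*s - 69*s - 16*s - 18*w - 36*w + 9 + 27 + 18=56*s^3 + 25*s^2 - 147*s + w*(-112*s^2 + 174*s - 54) + 54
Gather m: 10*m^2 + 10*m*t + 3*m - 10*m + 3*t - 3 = 10*m^2 + m*(10*t - 7) + 3*t - 3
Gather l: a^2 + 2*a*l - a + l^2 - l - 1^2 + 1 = a^2 - a + l^2 + l*(2*a - 1)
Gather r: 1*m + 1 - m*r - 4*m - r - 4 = -3*m + r*(-m - 1) - 3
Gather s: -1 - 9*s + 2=1 - 9*s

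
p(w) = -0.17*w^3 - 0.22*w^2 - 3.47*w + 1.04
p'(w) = -0.51*w^2 - 0.44*w - 3.47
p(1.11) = -3.32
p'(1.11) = -4.59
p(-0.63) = 3.18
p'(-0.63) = -3.40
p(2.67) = -13.03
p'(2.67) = -8.28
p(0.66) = -1.39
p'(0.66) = -3.98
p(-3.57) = 18.36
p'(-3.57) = -8.40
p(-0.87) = 4.00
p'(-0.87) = -3.47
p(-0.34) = 2.20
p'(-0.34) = -3.38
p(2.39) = -10.83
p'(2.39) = -7.43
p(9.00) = -171.94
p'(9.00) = -48.74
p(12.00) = -366.04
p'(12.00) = -82.19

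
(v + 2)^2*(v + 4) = v^3 + 8*v^2 + 20*v + 16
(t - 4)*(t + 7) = t^2 + 3*t - 28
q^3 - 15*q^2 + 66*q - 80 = (q - 8)*(q - 5)*(q - 2)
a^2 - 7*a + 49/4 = (a - 7/2)^2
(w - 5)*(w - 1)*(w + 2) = w^3 - 4*w^2 - 7*w + 10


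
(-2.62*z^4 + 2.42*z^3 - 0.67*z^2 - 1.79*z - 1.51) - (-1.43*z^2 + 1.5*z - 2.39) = -2.62*z^4 + 2.42*z^3 + 0.76*z^2 - 3.29*z + 0.88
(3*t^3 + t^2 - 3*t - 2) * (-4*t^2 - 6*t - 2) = -12*t^5 - 22*t^4 + 24*t^2 + 18*t + 4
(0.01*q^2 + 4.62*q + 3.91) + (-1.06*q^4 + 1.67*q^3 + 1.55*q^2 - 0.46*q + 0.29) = -1.06*q^4 + 1.67*q^3 + 1.56*q^2 + 4.16*q + 4.2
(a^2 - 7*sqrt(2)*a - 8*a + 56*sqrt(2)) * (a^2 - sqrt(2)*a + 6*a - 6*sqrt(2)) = a^4 - 8*sqrt(2)*a^3 - 2*a^3 - 34*a^2 + 16*sqrt(2)*a^2 - 28*a + 384*sqrt(2)*a - 672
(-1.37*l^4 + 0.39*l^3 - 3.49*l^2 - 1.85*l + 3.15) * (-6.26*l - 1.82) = 8.5762*l^5 + 0.0520000000000005*l^4 + 21.1376*l^3 + 17.9328*l^2 - 16.352*l - 5.733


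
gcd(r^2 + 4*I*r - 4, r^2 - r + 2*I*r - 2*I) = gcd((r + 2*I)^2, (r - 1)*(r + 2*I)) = r + 2*I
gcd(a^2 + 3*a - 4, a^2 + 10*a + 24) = a + 4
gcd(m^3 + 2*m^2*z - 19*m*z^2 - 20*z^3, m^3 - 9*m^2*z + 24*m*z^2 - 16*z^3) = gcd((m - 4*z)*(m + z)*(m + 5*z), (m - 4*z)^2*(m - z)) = -m + 4*z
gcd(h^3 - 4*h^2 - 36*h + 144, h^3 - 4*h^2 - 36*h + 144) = h^3 - 4*h^2 - 36*h + 144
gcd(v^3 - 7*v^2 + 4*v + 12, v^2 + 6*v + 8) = 1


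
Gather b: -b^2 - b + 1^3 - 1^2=-b^2 - b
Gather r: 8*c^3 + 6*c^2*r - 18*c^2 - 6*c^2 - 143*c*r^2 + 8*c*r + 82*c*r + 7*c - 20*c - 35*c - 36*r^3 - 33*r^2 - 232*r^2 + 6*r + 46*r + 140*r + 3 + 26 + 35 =8*c^3 - 24*c^2 - 48*c - 36*r^3 + r^2*(-143*c - 265) + r*(6*c^2 + 90*c + 192) + 64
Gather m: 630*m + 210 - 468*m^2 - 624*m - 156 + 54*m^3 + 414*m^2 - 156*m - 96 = 54*m^3 - 54*m^2 - 150*m - 42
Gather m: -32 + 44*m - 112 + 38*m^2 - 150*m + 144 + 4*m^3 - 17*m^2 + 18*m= 4*m^3 + 21*m^2 - 88*m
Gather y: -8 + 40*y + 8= 40*y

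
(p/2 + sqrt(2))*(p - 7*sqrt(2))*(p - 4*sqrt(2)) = p^3/2 - 9*sqrt(2)*p^2/2 + 6*p + 56*sqrt(2)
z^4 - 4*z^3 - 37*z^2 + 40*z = z*(z - 8)*(z - 1)*(z + 5)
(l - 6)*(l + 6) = l^2 - 36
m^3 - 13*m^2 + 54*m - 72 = (m - 6)*(m - 4)*(m - 3)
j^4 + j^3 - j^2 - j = j*(j - 1)*(j + 1)^2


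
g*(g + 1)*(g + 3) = g^3 + 4*g^2 + 3*g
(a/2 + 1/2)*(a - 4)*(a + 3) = a^3/2 - 13*a/2 - 6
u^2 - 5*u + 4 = (u - 4)*(u - 1)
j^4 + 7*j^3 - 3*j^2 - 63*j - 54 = (j - 3)*(j + 1)*(j + 3)*(j + 6)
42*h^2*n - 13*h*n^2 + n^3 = n*(-7*h + n)*(-6*h + n)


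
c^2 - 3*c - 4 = (c - 4)*(c + 1)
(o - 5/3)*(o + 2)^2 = o^3 + 7*o^2/3 - 8*o/3 - 20/3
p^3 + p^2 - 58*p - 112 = (p - 8)*(p + 2)*(p + 7)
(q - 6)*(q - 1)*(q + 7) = q^3 - 43*q + 42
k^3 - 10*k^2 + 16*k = k*(k - 8)*(k - 2)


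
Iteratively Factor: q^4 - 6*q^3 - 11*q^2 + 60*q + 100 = (q + 2)*(q^3 - 8*q^2 + 5*q + 50) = (q - 5)*(q + 2)*(q^2 - 3*q - 10) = (q - 5)*(q + 2)^2*(q - 5)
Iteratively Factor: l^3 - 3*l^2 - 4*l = (l - 4)*(l^2 + l) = l*(l - 4)*(l + 1)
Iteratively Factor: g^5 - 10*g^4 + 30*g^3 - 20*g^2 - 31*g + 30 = (g - 3)*(g^4 - 7*g^3 + 9*g^2 + 7*g - 10) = (g - 3)*(g + 1)*(g^3 - 8*g^2 + 17*g - 10) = (g - 3)*(g - 2)*(g + 1)*(g^2 - 6*g + 5) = (g - 5)*(g - 3)*(g - 2)*(g + 1)*(g - 1)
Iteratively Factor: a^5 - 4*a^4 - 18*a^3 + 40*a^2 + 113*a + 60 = (a - 4)*(a^4 - 18*a^2 - 32*a - 15) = (a - 4)*(a + 1)*(a^3 - a^2 - 17*a - 15) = (a - 4)*(a + 1)^2*(a^2 - 2*a - 15) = (a - 5)*(a - 4)*(a + 1)^2*(a + 3)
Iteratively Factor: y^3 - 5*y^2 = (y)*(y^2 - 5*y) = y*(y - 5)*(y)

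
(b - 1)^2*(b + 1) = b^3 - b^2 - b + 1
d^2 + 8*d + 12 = (d + 2)*(d + 6)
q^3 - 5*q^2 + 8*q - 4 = (q - 2)^2*(q - 1)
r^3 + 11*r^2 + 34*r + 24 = (r + 1)*(r + 4)*(r + 6)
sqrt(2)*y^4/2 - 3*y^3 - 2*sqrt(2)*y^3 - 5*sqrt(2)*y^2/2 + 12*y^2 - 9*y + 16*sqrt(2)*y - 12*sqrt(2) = (y - 3)*(y - 1)*(y - 4*sqrt(2))*(sqrt(2)*y/2 + 1)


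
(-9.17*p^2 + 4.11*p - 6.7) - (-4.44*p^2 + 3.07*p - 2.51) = -4.73*p^2 + 1.04*p - 4.19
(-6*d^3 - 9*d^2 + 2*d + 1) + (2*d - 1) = -6*d^3 - 9*d^2 + 4*d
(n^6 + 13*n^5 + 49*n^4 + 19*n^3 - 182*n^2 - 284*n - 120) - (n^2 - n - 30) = n^6 + 13*n^5 + 49*n^4 + 19*n^3 - 183*n^2 - 283*n - 90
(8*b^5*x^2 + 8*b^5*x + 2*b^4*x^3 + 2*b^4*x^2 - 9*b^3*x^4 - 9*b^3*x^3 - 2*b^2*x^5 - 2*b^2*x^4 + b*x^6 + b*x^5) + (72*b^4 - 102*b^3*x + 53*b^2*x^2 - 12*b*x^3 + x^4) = 8*b^5*x^2 + 8*b^5*x + 2*b^4*x^3 + 2*b^4*x^2 + 72*b^4 - 9*b^3*x^4 - 9*b^3*x^3 - 102*b^3*x - 2*b^2*x^5 - 2*b^2*x^4 + 53*b^2*x^2 + b*x^6 + b*x^5 - 12*b*x^3 + x^4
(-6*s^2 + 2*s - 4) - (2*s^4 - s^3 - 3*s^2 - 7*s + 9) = -2*s^4 + s^3 - 3*s^2 + 9*s - 13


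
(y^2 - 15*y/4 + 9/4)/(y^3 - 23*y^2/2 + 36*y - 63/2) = (4*y - 3)/(2*(2*y^2 - 17*y + 21))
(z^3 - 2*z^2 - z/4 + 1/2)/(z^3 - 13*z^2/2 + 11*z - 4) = (z + 1/2)/(z - 4)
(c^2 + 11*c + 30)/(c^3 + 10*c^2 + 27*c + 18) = (c + 5)/(c^2 + 4*c + 3)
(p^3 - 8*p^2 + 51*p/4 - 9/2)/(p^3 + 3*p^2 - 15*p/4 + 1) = (2*p^2 - 15*p + 18)/(2*p^2 + 7*p - 4)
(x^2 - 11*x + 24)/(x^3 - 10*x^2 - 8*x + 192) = (x - 3)/(x^2 - 2*x - 24)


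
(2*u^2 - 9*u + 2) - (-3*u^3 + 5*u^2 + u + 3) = 3*u^3 - 3*u^2 - 10*u - 1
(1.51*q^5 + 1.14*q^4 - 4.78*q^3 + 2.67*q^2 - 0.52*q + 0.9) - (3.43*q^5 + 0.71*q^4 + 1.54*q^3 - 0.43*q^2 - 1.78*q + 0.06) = -1.92*q^5 + 0.43*q^4 - 6.32*q^3 + 3.1*q^2 + 1.26*q + 0.84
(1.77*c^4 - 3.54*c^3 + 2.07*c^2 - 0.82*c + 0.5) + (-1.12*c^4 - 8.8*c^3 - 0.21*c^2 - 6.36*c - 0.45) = 0.65*c^4 - 12.34*c^3 + 1.86*c^2 - 7.18*c + 0.05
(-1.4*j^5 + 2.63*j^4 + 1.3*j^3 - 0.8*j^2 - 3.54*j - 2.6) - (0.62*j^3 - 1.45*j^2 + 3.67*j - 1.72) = -1.4*j^5 + 2.63*j^4 + 0.68*j^3 + 0.65*j^2 - 7.21*j - 0.88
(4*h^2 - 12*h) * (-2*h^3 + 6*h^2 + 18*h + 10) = -8*h^5 + 48*h^4 - 176*h^2 - 120*h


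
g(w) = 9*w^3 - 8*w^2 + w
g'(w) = 27*w^2 - 16*w + 1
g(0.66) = -0.24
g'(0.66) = 2.20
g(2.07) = 47.62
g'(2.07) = 83.57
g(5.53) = 1282.89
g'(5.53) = 738.20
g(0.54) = -0.38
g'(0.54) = 0.23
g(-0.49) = -3.47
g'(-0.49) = 15.32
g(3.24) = 225.37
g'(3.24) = 232.60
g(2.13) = 52.81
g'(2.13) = 89.42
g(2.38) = 78.40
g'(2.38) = 115.86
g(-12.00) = -16716.00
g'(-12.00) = 4081.00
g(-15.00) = -32190.00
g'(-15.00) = 6316.00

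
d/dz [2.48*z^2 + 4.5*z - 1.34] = 4.96*z + 4.5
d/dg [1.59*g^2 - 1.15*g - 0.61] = 3.18*g - 1.15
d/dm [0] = 0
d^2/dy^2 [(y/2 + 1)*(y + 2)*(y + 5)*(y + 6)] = 6*y^2 + 45*y + 78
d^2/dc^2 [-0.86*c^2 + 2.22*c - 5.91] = -1.72000000000000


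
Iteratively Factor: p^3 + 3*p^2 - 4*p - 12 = (p + 3)*(p^2 - 4) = (p - 2)*(p + 3)*(p + 2)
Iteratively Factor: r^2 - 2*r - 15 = (r - 5)*(r + 3)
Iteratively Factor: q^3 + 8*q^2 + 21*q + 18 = (q + 3)*(q^2 + 5*q + 6) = (q + 3)^2*(q + 2)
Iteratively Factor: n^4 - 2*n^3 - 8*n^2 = (n)*(n^3 - 2*n^2 - 8*n) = n*(n + 2)*(n^2 - 4*n) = n*(n - 4)*(n + 2)*(n)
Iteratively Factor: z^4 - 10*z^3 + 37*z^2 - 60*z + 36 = (z - 3)*(z^3 - 7*z^2 + 16*z - 12) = (z - 3)^2*(z^2 - 4*z + 4) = (z - 3)^2*(z - 2)*(z - 2)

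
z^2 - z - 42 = (z - 7)*(z + 6)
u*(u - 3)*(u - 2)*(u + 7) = u^4 + 2*u^3 - 29*u^2 + 42*u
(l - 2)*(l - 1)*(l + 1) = l^3 - 2*l^2 - l + 2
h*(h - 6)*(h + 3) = h^3 - 3*h^2 - 18*h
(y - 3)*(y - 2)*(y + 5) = y^3 - 19*y + 30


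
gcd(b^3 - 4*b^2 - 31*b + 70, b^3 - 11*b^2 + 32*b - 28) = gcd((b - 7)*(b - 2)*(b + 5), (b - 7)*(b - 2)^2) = b^2 - 9*b + 14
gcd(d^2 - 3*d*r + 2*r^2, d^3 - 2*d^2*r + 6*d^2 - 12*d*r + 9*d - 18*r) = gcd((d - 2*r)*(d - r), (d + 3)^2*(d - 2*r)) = -d + 2*r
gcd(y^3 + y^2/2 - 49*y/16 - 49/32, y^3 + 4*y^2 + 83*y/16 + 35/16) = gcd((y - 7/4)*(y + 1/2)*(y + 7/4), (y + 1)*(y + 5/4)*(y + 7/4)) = y + 7/4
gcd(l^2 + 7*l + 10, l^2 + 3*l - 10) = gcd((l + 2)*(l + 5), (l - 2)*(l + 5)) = l + 5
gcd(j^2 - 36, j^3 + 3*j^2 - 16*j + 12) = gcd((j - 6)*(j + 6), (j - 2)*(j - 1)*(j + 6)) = j + 6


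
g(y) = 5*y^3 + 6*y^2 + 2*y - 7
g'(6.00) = 614.00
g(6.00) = 1301.00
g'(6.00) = 614.00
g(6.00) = 1301.00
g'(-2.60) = 72.20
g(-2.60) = -59.52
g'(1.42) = 49.29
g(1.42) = 22.25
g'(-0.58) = 0.09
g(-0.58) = -7.12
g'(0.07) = 2.91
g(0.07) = -6.83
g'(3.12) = 185.46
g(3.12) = 209.50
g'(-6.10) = 486.95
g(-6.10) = -930.84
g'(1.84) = 74.86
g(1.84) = 48.14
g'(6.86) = 790.21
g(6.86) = 1903.22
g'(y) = 15*y^2 + 12*y + 2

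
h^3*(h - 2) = h^4 - 2*h^3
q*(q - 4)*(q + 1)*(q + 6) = q^4 + 3*q^3 - 22*q^2 - 24*q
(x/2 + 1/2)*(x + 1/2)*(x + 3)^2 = x^4/2 + 15*x^3/4 + 37*x^2/4 + 33*x/4 + 9/4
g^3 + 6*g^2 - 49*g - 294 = (g - 7)*(g + 6)*(g + 7)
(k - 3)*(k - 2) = k^2 - 5*k + 6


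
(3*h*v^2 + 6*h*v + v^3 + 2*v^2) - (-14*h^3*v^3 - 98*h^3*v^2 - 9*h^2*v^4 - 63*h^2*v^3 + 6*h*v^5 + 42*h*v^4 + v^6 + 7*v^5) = 14*h^3*v^3 + 98*h^3*v^2 + 9*h^2*v^4 + 63*h^2*v^3 - 6*h*v^5 - 42*h*v^4 + 3*h*v^2 + 6*h*v - v^6 - 7*v^5 + v^3 + 2*v^2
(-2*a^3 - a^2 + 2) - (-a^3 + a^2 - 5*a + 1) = -a^3 - 2*a^2 + 5*a + 1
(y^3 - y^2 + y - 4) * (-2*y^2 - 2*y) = -2*y^5 + 6*y^2 + 8*y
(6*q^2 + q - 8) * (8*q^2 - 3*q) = 48*q^4 - 10*q^3 - 67*q^2 + 24*q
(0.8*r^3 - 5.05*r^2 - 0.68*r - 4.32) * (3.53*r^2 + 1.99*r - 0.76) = 2.824*r^5 - 16.2345*r^4 - 13.0579*r^3 - 12.7648*r^2 - 8.08*r + 3.2832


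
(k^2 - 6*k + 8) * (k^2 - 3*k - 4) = k^4 - 9*k^3 + 22*k^2 - 32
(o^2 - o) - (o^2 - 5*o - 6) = 4*o + 6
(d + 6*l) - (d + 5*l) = l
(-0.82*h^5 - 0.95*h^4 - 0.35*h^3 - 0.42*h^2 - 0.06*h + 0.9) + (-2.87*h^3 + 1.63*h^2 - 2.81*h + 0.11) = -0.82*h^5 - 0.95*h^4 - 3.22*h^3 + 1.21*h^2 - 2.87*h + 1.01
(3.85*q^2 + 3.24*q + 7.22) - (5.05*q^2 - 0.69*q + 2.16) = -1.2*q^2 + 3.93*q + 5.06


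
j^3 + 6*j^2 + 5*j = j*(j + 1)*(j + 5)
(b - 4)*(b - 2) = b^2 - 6*b + 8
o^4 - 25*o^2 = o^2*(o - 5)*(o + 5)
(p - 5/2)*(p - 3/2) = p^2 - 4*p + 15/4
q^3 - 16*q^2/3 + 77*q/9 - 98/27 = (q - 7/3)^2*(q - 2/3)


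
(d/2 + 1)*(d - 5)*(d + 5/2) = d^3/2 - d^2/4 - 35*d/4 - 25/2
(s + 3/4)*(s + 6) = s^2 + 27*s/4 + 9/2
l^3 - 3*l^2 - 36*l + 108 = (l - 6)*(l - 3)*(l + 6)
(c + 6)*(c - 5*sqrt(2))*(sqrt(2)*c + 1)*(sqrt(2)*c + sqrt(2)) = 2*c^4 - 9*sqrt(2)*c^3 + 14*c^3 - 63*sqrt(2)*c^2 + 2*c^2 - 54*sqrt(2)*c - 70*c - 60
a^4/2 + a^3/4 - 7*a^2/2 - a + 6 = (a/2 + 1)*(a - 2)*(a - 3/2)*(a + 2)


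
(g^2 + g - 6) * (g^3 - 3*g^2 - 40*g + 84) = g^5 - 2*g^4 - 49*g^3 + 62*g^2 + 324*g - 504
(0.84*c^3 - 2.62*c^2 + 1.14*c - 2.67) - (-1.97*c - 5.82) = 0.84*c^3 - 2.62*c^2 + 3.11*c + 3.15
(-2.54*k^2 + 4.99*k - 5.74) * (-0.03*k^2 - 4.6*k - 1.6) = 0.0762*k^4 + 11.5343*k^3 - 18.7178*k^2 + 18.42*k + 9.184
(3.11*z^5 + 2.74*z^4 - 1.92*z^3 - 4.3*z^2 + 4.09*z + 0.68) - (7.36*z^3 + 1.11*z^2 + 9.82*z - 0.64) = 3.11*z^5 + 2.74*z^4 - 9.28*z^3 - 5.41*z^2 - 5.73*z + 1.32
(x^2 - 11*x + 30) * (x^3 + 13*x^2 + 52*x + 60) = x^5 + 2*x^4 - 61*x^3 - 122*x^2 + 900*x + 1800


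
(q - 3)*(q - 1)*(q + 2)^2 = q^4 - 9*q^2 - 4*q + 12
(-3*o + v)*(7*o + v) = -21*o^2 + 4*o*v + v^2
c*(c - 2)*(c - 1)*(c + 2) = c^4 - c^3 - 4*c^2 + 4*c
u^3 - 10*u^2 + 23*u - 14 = (u - 7)*(u - 2)*(u - 1)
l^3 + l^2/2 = l^2*(l + 1/2)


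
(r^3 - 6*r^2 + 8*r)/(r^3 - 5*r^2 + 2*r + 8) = r/(r + 1)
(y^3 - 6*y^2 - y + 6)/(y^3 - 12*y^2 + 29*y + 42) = (y - 1)/(y - 7)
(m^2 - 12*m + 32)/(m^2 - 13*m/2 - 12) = 2*(m - 4)/(2*m + 3)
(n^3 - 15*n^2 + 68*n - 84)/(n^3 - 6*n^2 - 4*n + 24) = (n - 7)/(n + 2)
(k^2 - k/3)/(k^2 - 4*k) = (k - 1/3)/(k - 4)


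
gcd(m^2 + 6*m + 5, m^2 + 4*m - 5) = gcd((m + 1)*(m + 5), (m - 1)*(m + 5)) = m + 5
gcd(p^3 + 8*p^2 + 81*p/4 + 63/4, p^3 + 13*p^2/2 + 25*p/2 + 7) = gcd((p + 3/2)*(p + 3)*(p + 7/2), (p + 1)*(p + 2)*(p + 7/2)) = p + 7/2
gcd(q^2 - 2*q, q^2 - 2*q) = q^2 - 2*q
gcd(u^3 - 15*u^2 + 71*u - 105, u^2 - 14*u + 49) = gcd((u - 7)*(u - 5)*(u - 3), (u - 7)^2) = u - 7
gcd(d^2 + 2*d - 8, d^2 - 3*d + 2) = d - 2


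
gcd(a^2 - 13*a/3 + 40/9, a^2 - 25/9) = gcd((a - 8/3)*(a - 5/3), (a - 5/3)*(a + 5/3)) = a - 5/3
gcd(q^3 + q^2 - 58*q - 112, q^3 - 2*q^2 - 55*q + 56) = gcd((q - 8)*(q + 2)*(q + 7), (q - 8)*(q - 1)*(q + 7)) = q^2 - q - 56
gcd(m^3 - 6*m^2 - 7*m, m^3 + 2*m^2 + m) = m^2 + m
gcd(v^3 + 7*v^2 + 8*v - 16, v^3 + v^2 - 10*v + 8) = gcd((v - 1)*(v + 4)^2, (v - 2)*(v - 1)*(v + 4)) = v^2 + 3*v - 4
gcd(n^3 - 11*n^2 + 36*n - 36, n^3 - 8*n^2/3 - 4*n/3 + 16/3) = n - 2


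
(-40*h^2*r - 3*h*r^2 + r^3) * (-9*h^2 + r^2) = 360*h^4*r + 27*h^3*r^2 - 49*h^2*r^3 - 3*h*r^4 + r^5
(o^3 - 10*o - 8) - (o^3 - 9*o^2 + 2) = 9*o^2 - 10*o - 10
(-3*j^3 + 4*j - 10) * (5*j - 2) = -15*j^4 + 6*j^3 + 20*j^2 - 58*j + 20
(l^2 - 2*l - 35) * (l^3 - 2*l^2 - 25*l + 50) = l^5 - 4*l^4 - 56*l^3 + 170*l^2 + 775*l - 1750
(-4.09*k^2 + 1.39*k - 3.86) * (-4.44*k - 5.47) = 18.1596*k^3 + 16.2007*k^2 + 9.5351*k + 21.1142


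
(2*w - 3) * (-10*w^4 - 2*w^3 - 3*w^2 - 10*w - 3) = -20*w^5 + 26*w^4 - 11*w^2 + 24*w + 9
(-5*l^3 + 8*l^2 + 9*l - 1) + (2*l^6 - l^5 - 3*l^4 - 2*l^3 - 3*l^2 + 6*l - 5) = 2*l^6 - l^5 - 3*l^4 - 7*l^3 + 5*l^2 + 15*l - 6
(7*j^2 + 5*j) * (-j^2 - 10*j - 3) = -7*j^4 - 75*j^3 - 71*j^2 - 15*j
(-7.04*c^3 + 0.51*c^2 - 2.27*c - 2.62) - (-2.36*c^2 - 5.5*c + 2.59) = -7.04*c^3 + 2.87*c^2 + 3.23*c - 5.21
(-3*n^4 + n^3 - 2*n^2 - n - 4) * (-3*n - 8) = 9*n^5 + 21*n^4 - 2*n^3 + 19*n^2 + 20*n + 32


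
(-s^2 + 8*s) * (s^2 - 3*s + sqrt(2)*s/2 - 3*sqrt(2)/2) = -s^4 - sqrt(2)*s^3/2 + 11*s^3 - 24*s^2 + 11*sqrt(2)*s^2/2 - 12*sqrt(2)*s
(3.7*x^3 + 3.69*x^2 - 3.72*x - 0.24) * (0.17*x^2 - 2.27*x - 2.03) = 0.629*x^5 - 7.7717*x^4 - 16.5197*x^3 + 0.9129*x^2 + 8.0964*x + 0.4872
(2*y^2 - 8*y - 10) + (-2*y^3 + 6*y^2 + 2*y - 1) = -2*y^3 + 8*y^2 - 6*y - 11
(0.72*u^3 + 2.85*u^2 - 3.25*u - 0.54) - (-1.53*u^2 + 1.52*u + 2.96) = 0.72*u^3 + 4.38*u^2 - 4.77*u - 3.5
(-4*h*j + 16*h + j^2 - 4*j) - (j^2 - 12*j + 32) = -4*h*j + 16*h + 8*j - 32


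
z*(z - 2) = z^2 - 2*z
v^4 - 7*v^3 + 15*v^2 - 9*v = v*(v - 3)^2*(v - 1)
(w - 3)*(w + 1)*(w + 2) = w^3 - 7*w - 6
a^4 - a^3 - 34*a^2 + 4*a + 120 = (a - 6)*(a - 2)*(a + 2)*(a + 5)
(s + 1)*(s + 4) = s^2 + 5*s + 4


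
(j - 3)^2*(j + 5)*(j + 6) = j^4 + 5*j^3 - 27*j^2 - 81*j + 270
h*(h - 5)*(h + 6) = h^3 + h^2 - 30*h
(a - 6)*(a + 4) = a^2 - 2*a - 24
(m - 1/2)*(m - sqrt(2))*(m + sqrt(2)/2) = m^3 - sqrt(2)*m^2/2 - m^2/2 - m + sqrt(2)*m/4 + 1/2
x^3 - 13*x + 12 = (x - 3)*(x - 1)*(x + 4)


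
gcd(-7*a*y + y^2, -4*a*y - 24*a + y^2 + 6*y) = 1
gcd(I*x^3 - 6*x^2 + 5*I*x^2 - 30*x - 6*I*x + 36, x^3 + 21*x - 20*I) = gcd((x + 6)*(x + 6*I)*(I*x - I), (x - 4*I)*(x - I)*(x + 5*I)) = 1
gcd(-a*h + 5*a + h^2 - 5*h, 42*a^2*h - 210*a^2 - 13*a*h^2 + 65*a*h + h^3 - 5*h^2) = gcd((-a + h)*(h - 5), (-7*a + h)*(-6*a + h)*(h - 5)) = h - 5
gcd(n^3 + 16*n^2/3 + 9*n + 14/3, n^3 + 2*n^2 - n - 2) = n^2 + 3*n + 2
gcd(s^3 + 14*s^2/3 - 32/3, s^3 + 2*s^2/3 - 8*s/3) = s^2 + 2*s/3 - 8/3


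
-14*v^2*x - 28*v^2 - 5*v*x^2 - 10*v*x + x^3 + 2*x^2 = (-7*v + x)*(2*v + x)*(x + 2)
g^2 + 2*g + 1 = (g + 1)^2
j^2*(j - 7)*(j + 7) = j^4 - 49*j^2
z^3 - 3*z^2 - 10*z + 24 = (z - 4)*(z - 2)*(z + 3)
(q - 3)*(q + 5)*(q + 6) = q^3 + 8*q^2 - 3*q - 90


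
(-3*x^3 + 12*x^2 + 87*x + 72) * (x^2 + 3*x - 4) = -3*x^5 + 3*x^4 + 135*x^3 + 285*x^2 - 132*x - 288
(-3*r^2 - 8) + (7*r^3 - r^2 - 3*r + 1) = 7*r^3 - 4*r^2 - 3*r - 7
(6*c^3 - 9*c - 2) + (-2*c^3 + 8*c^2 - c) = 4*c^3 + 8*c^2 - 10*c - 2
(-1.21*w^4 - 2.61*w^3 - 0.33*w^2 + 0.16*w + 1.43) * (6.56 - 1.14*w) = 1.3794*w^5 - 4.9622*w^4 - 16.7454*w^3 - 2.3472*w^2 - 0.5806*w + 9.3808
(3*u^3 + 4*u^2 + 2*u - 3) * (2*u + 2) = 6*u^4 + 14*u^3 + 12*u^2 - 2*u - 6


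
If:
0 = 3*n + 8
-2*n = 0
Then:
No Solution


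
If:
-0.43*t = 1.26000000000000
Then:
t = -2.93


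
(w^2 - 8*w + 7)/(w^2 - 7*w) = (w - 1)/w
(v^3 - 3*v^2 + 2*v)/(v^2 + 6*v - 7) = v*(v - 2)/(v + 7)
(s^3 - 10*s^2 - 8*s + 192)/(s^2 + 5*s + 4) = (s^2 - 14*s + 48)/(s + 1)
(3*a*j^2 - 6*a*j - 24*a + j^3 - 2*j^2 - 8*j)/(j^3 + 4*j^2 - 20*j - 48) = (3*a + j)/(j + 6)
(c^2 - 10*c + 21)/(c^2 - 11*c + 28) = (c - 3)/(c - 4)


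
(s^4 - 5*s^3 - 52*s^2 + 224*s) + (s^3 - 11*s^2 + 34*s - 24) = s^4 - 4*s^3 - 63*s^2 + 258*s - 24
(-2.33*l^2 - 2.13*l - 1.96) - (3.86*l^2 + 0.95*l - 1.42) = -6.19*l^2 - 3.08*l - 0.54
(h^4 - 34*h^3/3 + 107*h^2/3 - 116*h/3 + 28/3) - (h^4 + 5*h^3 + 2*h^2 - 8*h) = -49*h^3/3 + 101*h^2/3 - 92*h/3 + 28/3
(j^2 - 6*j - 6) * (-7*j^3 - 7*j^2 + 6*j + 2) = -7*j^5 + 35*j^4 + 90*j^3 + 8*j^2 - 48*j - 12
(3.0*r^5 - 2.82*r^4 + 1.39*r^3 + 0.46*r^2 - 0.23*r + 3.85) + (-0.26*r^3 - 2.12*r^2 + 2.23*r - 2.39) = 3.0*r^5 - 2.82*r^4 + 1.13*r^3 - 1.66*r^2 + 2.0*r + 1.46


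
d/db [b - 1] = 1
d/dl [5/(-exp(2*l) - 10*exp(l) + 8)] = 10*(exp(l) + 5)*exp(l)/(exp(2*l) + 10*exp(l) - 8)^2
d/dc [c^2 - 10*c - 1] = 2*c - 10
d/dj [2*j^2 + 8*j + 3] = 4*j + 8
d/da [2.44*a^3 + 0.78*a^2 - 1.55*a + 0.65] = 7.32*a^2 + 1.56*a - 1.55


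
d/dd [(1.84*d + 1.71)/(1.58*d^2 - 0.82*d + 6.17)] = (-2.9072*d^2 - 5.4036*d + 12.755)/(2.4964*d^4 - 2.5912*d^3 + 20.1696*d^2 - 10.1188*d + 38.0689)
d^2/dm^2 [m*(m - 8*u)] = 2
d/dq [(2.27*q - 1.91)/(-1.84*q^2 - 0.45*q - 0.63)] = (4.1768*q^2 - 7.0288*q - 2.2896)/(3.3856*q^4 + 1.656*q^3 + 2.5209*q^2 + 0.567*q + 0.3969)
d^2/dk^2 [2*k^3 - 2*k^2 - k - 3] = 12*k - 4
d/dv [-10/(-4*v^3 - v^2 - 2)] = 20*v*(-6*v - 1)/(4*v^3 + v^2 + 2)^2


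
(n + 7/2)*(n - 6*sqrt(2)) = n^2 - 6*sqrt(2)*n + 7*n/2 - 21*sqrt(2)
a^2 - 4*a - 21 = (a - 7)*(a + 3)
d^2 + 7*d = d*(d + 7)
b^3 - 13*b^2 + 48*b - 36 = (b - 6)^2*(b - 1)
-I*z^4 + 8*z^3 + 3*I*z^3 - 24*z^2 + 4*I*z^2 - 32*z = z*(z - 4)*(z + 8*I)*(-I*z - I)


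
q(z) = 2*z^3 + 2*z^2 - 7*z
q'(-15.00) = 1283.00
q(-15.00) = -6195.00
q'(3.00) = 59.00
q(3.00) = 51.00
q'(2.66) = 46.09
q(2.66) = 33.17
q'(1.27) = 7.76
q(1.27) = -1.57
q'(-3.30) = 45.14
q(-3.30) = -26.99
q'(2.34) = 35.21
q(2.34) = 20.20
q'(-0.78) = -6.47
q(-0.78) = 5.73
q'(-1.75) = 4.38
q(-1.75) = 7.66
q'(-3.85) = 66.54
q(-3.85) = -57.54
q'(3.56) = 83.28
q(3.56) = 90.66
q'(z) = 6*z^2 + 4*z - 7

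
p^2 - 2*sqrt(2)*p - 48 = (p - 6*sqrt(2))*(p + 4*sqrt(2))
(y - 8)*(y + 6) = y^2 - 2*y - 48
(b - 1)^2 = b^2 - 2*b + 1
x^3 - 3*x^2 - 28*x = x*(x - 7)*(x + 4)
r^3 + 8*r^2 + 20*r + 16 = (r + 2)^2*(r + 4)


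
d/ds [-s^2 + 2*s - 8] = 2 - 2*s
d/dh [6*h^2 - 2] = 12*h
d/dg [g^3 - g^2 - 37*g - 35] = 3*g^2 - 2*g - 37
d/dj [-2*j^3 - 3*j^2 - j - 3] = -6*j^2 - 6*j - 1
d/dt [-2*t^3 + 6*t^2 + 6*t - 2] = -6*t^2 + 12*t + 6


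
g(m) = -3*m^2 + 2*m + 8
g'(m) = 2 - 6*m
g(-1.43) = -0.99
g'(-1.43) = 10.58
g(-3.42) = -33.93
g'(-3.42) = 22.52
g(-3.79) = -42.67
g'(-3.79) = 24.74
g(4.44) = -42.26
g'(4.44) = -24.64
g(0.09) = 8.16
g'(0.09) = 1.46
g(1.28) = 5.64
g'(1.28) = -5.68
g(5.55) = -73.31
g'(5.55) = -31.30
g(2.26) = -2.80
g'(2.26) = -11.56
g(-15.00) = -697.00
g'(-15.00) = 92.00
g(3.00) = -13.00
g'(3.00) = -16.00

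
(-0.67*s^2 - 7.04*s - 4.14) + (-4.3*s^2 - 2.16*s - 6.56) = -4.97*s^2 - 9.2*s - 10.7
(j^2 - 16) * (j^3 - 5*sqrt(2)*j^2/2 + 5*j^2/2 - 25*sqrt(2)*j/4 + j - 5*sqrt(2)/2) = j^5 - 5*sqrt(2)*j^4/2 + 5*j^4/2 - 15*j^3 - 25*sqrt(2)*j^3/4 - 40*j^2 + 75*sqrt(2)*j^2/2 - 16*j + 100*sqrt(2)*j + 40*sqrt(2)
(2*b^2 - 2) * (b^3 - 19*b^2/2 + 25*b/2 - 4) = 2*b^5 - 19*b^4 + 23*b^3 + 11*b^2 - 25*b + 8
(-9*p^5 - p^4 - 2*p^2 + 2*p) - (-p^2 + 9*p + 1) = -9*p^5 - p^4 - p^2 - 7*p - 1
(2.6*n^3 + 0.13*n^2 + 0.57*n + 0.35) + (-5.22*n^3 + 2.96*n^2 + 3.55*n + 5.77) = -2.62*n^3 + 3.09*n^2 + 4.12*n + 6.12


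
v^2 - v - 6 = (v - 3)*(v + 2)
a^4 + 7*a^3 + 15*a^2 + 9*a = a*(a + 1)*(a + 3)^2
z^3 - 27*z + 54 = (z - 3)^2*(z + 6)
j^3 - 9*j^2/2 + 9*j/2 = j*(j - 3)*(j - 3/2)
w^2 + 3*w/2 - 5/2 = (w - 1)*(w + 5/2)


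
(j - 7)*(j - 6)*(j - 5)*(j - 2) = j^4 - 20*j^3 + 143*j^2 - 424*j + 420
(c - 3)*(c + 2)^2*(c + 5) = c^4 + 6*c^3 - 3*c^2 - 52*c - 60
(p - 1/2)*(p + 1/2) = p^2 - 1/4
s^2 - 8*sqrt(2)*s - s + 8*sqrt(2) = (s - 1)*(s - 8*sqrt(2))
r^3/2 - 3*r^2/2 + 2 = (r/2 + 1/2)*(r - 2)^2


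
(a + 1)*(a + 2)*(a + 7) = a^3 + 10*a^2 + 23*a + 14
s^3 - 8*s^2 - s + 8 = (s - 8)*(s - 1)*(s + 1)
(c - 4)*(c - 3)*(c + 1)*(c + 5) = c^4 - c^3 - 25*c^2 + 37*c + 60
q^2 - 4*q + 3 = (q - 3)*(q - 1)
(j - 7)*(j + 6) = j^2 - j - 42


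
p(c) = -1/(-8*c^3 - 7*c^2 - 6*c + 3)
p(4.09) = 0.00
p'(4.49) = -0.00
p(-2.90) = -0.01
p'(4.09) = -0.00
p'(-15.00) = 0.00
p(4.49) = 0.00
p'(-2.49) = -0.01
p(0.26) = -1.21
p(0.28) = -1.68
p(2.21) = 0.01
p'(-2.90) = -0.01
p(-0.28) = -0.23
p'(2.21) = -0.01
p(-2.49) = -0.01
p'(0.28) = -33.27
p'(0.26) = -16.50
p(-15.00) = 0.00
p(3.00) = 0.00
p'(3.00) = 0.00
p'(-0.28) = -0.21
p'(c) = -(24*c^2 + 14*c + 6)/(-8*c^3 - 7*c^2 - 6*c + 3)^2 = 2*(-12*c^2 - 7*c - 3)/(8*c^3 + 7*c^2 + 6*c - 3)^2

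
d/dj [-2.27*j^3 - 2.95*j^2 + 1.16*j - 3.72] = -6.81*j^2 - 5.9*j + 1.16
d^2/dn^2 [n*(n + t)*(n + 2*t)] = 6*n + 6*t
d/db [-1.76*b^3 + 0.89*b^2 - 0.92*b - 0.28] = -5.28*b^2 + 1.78*b - 0.92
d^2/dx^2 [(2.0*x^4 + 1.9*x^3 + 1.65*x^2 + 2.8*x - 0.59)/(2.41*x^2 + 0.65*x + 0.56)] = (23.2324*x^6 + 18.798*x^5 + 21.2652*x^4 + 35.48093*x^3 - 22.245714*x^2 - 24.64365*x + 0.090458)/(13.997521*x^6 + 11.325795*x^5 + 12.812283*x^4 + 5.538065*x^3 + 2.977128*x^2 + 0.61152*x + 0.175616)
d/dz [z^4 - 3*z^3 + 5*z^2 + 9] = z*(4*z^2 - 9*z + 10)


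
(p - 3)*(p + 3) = p^2 - 9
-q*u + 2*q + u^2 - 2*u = (-q + u)*(u - 2)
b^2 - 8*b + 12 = (b - 6)*(b - 2)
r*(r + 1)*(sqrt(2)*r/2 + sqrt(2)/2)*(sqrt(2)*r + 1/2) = r^4 + sqrt(2)*r^3/4 + 2*r^3 + sqrt(2)*r^2/2 + r^2 + sqrt(2)*r/4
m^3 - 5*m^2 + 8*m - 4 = (m - 2)^2*(m - 1)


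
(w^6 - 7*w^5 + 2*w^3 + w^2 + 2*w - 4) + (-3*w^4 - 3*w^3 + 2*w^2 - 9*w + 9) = w^6 - 7*w^5 - 3*w^4 - w^3 + 3*w^2 - 7*w + 5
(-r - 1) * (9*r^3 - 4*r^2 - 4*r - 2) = -9*r^4 - 5*r^3 + 8*r^2 + 6*r + 2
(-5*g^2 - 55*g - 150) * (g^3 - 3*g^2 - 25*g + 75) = -5*g^5 - 40*g^4 + 140*g^3 + 1450*g^2 - 375*g - 11250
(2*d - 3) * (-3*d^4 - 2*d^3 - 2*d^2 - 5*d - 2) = -6*d^5 + 5*d^4 + 2*d^3 - 4*d^2 + 11*d + 6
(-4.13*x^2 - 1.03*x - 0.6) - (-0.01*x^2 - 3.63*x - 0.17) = -4.12*x^2 + 2.6*x - 0.43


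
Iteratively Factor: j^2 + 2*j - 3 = (j + 3)*(j - 1)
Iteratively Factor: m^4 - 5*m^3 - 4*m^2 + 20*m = (m)*(m^3 - 5*m^2 - 4*m + 20) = m*(m + 2)*(m^2 - 7*m + 10) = m*(m - 2)*(m + 2)*(m - 5)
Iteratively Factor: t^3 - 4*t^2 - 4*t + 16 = (t - 2)*(t^2 - 2*t - 8) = (t - 2)*(t + 2)*(t - 4)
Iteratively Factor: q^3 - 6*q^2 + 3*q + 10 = (q + 1)*(q^2 - 7*q + 10) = (q - 2)*(q + 1)*(q - 5)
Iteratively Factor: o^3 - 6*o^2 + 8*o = (o - 4)*(o^2 - 2*o) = (o - 4)*(o - 2)*(o)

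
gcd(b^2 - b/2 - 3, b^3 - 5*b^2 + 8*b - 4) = b - 2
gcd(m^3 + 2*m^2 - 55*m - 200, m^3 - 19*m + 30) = m + 5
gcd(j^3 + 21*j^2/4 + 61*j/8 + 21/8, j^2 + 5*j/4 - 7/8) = j + 7/4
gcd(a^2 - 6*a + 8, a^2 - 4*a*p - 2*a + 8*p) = a - 2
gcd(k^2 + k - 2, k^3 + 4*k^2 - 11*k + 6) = k - 1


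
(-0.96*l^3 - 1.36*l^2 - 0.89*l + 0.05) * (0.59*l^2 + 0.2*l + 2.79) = -0.5664*l^5 - 0.9944*l^4 - 3.4755*l^3 - 3.9429*l^2 - 2.4731*l + 0.1395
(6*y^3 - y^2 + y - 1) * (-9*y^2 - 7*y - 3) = -54*y^5 - 33*y^4 - 20*y^3 + 5*y^2 + 4*y + 3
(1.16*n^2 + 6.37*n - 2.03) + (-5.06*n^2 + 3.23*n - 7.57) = -3.9*n^2 + 9.6*n - 9.6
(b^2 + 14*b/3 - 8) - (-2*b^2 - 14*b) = 3*b^2 + 56*b/3 - 8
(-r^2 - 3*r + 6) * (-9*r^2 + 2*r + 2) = 9*r^4 + 25*r^3 - 62*r^2 + 6*r + 12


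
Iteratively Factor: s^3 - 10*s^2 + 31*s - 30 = (s - 3)*(s^2 - 7*s + 10) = (s - 3)*(s - 2)*(s - 5)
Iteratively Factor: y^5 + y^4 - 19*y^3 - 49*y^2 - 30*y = (y + 1)*(y^4 - 19*y^2 - 30*y) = y*(y + 1)*(y^3 - 19*y - 30) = y*(y - 5)*(y + 1)*(y^2 + 5*y + 6) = y*(y - 5)*(y + 1)*(y + 3)*(y + 2)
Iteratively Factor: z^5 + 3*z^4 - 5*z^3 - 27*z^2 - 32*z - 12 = (z - 3)*(z^4 + 6*z^3 + 13*z^2 + 12*z + 4) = (z - 3)*(z + 2)*(z^3 + 4*z^2 + 5*z + 2) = (z - 3)*(z + 2)^2*(z^2 + 2*z + 1) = (z - 3)*(z + 1)*(z + 2)^2*(z + 1)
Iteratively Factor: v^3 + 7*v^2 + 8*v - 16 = (v + 4)*(v^2 + 3*v - 4) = (v + 4)^2*(v - 1)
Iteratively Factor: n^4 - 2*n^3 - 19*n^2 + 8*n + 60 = (n + 2)*(n^3 - 4*n^2 - 11*n + 30) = (n + 2)*(n + 3)*(n^2 - 7*n + 10) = (n - 2)*(n + 2)*(n + 3)*(n - 5)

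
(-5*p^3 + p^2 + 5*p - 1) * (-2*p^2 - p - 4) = 10*p^5 + 3*p^4 + 9*p^3 - 7*p^2 - 19*p + 4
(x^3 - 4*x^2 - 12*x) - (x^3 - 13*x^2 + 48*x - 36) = 9*x^2 - 60*x + 36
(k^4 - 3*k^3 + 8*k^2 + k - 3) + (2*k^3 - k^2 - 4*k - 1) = k^4 - k^3 + 7*k^2 - 3*k - 4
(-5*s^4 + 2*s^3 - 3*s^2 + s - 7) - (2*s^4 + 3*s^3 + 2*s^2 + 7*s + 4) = -7*s^4 - s^3 - 5*s^2 - 6*s - 11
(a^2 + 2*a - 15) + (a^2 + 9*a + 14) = 2*a^2 + 11*a - 1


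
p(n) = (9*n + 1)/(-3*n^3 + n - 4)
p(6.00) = -0.09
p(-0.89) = 2.53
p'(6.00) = 0.03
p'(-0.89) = -8.82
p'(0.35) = -2.35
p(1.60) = -1.05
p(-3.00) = -0.35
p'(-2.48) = -0.52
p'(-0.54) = -2.59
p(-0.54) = 0.95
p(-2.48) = -0.54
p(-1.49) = -2.80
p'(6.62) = 0.02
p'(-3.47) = -0.16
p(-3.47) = -0.26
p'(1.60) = 0.96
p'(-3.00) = -0.26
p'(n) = (9*n + 1)*(9*n^2 - 1)/(-3*n^3 + n - 4)^2 + 9/(-3*n^3 + n - 4) = (-27*n^3 + 9*n + (9*n + 1)*(9*n^2 - 1) - 36)/(3*n^3 - n + 4)^2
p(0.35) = -1.10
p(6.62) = -0.07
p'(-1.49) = -9.95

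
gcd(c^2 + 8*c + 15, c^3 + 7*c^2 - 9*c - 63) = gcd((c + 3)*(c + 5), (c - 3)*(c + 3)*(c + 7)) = c + 3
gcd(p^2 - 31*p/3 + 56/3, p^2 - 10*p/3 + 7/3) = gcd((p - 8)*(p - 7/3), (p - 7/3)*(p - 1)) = p - 7/3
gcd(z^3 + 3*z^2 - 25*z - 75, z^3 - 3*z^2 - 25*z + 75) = z^2 - 25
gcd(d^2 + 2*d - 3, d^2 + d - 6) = d + 3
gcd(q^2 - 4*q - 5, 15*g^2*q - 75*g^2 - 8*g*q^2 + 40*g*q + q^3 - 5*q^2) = q - 5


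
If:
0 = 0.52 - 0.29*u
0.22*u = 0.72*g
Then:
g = 0.55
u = 1.79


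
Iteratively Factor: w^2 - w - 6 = (w + 2)*(w - 3)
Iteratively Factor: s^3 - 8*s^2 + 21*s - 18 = (s - 2)*(s^2 - 6*s + 9) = (s - 3)*(s - 2)*(s - 3)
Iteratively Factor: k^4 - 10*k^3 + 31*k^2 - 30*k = (k - 5)*(k^3 - 5*k^2 + 6*k) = (k - 5)*(k - 3)*(k^2 - 2*k) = (k - 5)*(k - 3)*(k - 2)*(k)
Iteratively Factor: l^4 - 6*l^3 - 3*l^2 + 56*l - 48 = (l - 1)*(l^3 - 5*l^2 - 8*l + 48) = (l - 1)*(l + 3)*(l^2 - 8*l + 16) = (l - 4)*(l - 1)*(l + 3)*(l - 4)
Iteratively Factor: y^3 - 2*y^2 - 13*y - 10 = (y + 1)*(y^2 - 3*y - 10) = (y + 1)*(y + 2)*(y - 5)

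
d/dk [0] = 0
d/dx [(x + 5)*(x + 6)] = 2*x + 11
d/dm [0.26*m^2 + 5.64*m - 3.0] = 0.52*m + 5.64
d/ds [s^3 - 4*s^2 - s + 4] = 3*s^2 - 8*s - 1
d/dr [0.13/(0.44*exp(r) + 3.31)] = -0.0572*exp(r)/(0.44*exp(r) + 3.31)^2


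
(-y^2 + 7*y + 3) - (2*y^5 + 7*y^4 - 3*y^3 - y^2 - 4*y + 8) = -2*y^5 - 7*y^4 + 3*y^3 + 11*y - 5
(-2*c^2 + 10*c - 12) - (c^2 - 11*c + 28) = -3*c^2 + 21*c - 40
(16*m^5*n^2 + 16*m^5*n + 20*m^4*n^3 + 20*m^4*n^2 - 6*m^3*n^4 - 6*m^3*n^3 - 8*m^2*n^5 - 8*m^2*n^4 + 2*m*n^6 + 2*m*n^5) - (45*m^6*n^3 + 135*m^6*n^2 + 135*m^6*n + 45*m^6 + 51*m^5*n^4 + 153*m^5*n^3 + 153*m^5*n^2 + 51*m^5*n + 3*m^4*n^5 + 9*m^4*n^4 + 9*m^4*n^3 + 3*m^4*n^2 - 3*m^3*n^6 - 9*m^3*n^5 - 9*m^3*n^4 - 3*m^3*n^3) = -45*m^6*n^3 - 135*m^6*n^2 - 135*m^6*n - 45*m^6 - 51*m^5*n^4 - 153*m^5*n^3 - 137*m^5*n^2 - 35*m^5*n - 3*m^4*n^5 - 9*m^4*n^4 + 11*m^4*n^3 + 17*m^4*n^2 + 3*m^3*n^6 + 9*m^3*n^5 + 3*m^3*n^4 - 3*m^3*n^3 - 8*m^2*n^5 - 8*m^2*n^4 + 2*m*n^6 + 2*m*n^5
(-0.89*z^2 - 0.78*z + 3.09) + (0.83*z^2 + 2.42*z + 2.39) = -0.0600000000000001*z^2 + 1.64*z + 5.48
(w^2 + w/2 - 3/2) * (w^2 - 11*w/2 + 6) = w^4 - 5*w^3 + 7*w^2/4 + 45*w/4 - 9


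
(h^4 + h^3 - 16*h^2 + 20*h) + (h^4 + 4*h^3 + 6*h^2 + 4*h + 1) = 2*h^4 + 5*h^3 - 10*h^2 + 24*h + 1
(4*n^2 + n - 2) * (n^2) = 4*n^4 + n^3 - 2*n^2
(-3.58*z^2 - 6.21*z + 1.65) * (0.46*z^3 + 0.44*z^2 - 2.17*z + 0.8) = -1.6468*z^5 - 4.4318*z^4 + 5.7952*z^3 + 11.3377*z^2 - 8.5485*z + 1.32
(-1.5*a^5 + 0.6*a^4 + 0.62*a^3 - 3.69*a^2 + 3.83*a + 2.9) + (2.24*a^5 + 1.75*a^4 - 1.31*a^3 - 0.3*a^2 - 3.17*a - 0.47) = 0.74*a^5 + 2.35*a^4 - 0.69*a^3 - 3.99*a^2 + 0.66*a + 2.43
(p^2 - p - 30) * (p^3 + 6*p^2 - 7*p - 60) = p^5 + 5*p^4 - 43*p^3 - 233*p^2 + 270*p + 1800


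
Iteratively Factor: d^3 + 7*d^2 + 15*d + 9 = (d + 1)*(d^2 + 6*d + 9) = (d + 1)*(d + 3)*(d + 3)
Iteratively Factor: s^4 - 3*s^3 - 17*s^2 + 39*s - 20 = (s + 4)*(s^3 - 7*s^2 + 11*s - 5) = (s - 1)*(s + 4)*(s^2 - 6*s + 5) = (s - 5)*(s - 1)*(s + 4)*(s - 1)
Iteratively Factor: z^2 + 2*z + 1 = (z + 1)*(z + 1)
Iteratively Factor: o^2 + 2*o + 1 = (o + 1)*(o + 1)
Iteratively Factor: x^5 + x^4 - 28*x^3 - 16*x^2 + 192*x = (x)*(x^4 + x^3 - 28*x^2 - 16*x + 192) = x*(x - 3)*(x^3 + 4*x^2 - 16*x - 64) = x*(x - 4)*(x - 3)*(x^2 + 8*x + 16) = x*(x - 4)*(x - 3)*(x + 4)*(x + 4)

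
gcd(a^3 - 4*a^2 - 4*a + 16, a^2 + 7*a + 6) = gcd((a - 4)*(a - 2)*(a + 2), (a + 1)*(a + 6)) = 1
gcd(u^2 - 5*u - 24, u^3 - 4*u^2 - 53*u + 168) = u - 8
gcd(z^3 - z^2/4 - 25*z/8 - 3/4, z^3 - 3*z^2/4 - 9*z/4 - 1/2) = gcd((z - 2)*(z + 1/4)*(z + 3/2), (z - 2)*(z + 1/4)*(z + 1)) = z^2 - 7*z/4 - 1/2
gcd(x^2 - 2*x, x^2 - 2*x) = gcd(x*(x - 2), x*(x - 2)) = x^2 - 2*x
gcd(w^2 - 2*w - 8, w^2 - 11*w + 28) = w - 4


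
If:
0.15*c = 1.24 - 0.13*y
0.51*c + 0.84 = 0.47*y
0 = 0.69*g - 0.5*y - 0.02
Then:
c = 3.46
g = 4.05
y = 5.54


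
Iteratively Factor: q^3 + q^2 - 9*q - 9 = (q + 1)*(q^2 - 9) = (q - 3)*(q + 1)*(q + 3)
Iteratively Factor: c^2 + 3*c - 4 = (c - 1)*(c + 4)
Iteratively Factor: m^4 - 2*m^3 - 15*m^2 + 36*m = (m - 3)*(m^3 + m^2 - 12*m) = (m - 3)^2*(m^2 + 4*m) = (m - 3)^2*(m + 4)*(m)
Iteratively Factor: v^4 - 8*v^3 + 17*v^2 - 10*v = (v - 2)*(v^3 - 6*v^2 + 5*v) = v*(v - 2)*(v^2 - 6*v + 5) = v*(v - 2)*(v - 1)*(v - 5)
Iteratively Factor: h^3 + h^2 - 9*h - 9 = (h + 3)*(h^2 - 2*h - 3) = (h + 1)*(h + 3)*(h - 3)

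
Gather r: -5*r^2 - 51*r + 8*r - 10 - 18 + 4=-5*r^2 - 43*r - 24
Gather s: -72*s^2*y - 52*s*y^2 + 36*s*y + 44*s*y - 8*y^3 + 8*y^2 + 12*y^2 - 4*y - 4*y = -72*s^2*y + s*(-52*y^2 + 80*y) - 8*y^3 + 20*y^2 - 8*y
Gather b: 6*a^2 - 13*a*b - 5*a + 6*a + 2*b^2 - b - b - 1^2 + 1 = 6*a^2 + a + 2*b^2 + b*(-13*a - 2)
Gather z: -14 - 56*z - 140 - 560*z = -616*z - 154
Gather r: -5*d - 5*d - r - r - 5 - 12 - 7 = -10*d - 2*r - 24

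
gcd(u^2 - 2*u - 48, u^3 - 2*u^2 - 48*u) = u^2 - 2*u - 48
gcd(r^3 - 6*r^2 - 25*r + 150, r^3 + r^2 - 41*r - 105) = r + 5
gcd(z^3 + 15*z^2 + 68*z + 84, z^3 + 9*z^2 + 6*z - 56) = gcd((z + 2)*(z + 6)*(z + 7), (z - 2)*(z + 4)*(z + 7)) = z + 7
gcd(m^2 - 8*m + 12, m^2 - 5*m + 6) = m - 2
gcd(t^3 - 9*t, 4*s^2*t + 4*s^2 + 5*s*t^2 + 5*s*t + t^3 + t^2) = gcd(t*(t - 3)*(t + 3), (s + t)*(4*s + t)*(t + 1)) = 1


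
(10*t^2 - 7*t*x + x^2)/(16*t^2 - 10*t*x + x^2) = (-5*t + x)/(-8*t + x)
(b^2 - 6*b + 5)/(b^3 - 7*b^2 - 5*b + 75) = (b - 1)/(b^2 - 2*b - 15)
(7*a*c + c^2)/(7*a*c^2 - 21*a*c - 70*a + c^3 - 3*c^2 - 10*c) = c/(c^2 - 3*c - 10)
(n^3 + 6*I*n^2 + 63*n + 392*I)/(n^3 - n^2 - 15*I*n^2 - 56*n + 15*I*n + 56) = (n^2 + 14*I*n - 49)/(n^2 - n*(1 + 7*I) + 7*I)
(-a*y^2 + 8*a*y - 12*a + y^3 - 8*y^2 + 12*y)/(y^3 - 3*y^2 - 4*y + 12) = (-a*y + 6*a + y^2 - 6*y)/(y^2 - y - 6)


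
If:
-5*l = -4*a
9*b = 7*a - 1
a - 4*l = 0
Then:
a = 0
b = -1/9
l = 0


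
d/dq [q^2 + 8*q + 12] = 2*q + 8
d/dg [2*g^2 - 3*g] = 4*g - 3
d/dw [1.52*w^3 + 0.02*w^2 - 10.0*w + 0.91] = 4.56*w^2 + 0.04*w - 10.0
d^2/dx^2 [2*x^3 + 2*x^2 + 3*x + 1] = 12*x + 4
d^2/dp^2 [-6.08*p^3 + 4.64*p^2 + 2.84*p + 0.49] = 9.28 - 36.48*p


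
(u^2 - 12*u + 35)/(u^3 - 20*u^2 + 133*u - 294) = (u - 5)/(u^2 - 13*u + 42)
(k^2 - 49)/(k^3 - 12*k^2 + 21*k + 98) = (k + 7)/(k^2 - 5*k - 14)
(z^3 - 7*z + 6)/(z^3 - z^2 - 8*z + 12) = (z - 1)/(z - 2)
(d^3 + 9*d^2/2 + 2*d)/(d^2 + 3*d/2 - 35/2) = d*(2*d^2 + 9*d + 4)/(2*d^2 + 3*d - 35)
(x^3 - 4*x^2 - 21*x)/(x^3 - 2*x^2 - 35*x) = (x + 3)/(x + 5)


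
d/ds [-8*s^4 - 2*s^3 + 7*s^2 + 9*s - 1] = -32*s^3 - 6*s^2 + 14*s + 9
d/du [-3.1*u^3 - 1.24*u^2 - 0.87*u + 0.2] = -9.3*u^2 - 2.48*u - 0.87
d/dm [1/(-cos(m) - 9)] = -sin(m)/(cos(m) + 9)^2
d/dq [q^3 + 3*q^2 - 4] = 3*q*(q + 2)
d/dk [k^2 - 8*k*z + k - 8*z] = 2*k - 8*z + 1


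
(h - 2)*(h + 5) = h^2 + 3*h - 10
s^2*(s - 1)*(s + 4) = s^4 + 3*s^3 - 4*s^2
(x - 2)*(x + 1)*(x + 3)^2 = x^4 + 5*x^3 + x^2 - 21*x - 18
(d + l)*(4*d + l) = 4*d^2 + 5*d*l + l^2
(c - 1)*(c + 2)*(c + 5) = c^3 + 6*c^2 + 3*c - 10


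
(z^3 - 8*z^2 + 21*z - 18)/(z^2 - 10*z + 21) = (z^2 - 5*z + 6)/(z - 7)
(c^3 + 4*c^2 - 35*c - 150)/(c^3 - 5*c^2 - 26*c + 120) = (c + 5)/(c - 4)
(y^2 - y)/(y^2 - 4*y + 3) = y/(y - 3)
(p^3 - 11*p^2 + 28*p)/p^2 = p - 11 + 28/p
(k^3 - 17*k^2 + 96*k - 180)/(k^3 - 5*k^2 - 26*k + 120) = (k^2 - 11*k + 30)/(k^2 + k - 20)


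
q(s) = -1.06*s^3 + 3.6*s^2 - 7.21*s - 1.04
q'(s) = -3.18*s^2 + 7.2*s - 7.21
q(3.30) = -23.72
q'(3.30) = -18.08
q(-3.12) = 88.69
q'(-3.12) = -60.63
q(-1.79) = 29.48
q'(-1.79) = -30.29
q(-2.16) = 42.01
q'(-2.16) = -37.60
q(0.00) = -1.04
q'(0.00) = -7.21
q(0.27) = -2.75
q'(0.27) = -5.50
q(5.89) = -135.21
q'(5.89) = -75.12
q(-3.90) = 144.71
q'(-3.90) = -83.66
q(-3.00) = 81.61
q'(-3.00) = -57.43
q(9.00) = -547.07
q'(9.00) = -199.99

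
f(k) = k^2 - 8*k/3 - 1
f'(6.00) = 9.33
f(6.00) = 19.00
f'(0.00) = -2.67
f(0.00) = -1.00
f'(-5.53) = -13.73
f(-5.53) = 44.33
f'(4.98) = 7.29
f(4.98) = 10.52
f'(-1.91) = -6.49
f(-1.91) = 7.74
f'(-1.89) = -6.45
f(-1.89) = 7.61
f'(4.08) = 5.49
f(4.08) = 4.77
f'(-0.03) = -2.73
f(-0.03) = -0.92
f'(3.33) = 3.99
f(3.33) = 1.21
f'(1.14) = -0.39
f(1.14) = -2.74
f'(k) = 2*k - 8/3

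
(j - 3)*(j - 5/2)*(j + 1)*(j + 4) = j^4 - j^3/2 - 16*j^2 + 31*j/2 + 30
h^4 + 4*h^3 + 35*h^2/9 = h^2*(h + 5/3)*(h + 7/3)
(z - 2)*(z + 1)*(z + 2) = z^3 + z^2 - 4*z - 4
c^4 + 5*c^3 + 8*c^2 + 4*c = c*(c + 1)*(c + 2)^2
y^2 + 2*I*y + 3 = (y - I)*(y + 3*I)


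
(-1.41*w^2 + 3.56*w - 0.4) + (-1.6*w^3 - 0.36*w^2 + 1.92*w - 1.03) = -1.6*w^3 - 1.77*w^2 + 5.48*w - 1.43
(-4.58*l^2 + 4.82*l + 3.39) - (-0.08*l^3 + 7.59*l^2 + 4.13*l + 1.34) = 0.08*l^3 - 12.17*l^2 + 0.69*l + 2.05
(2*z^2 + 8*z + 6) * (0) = 0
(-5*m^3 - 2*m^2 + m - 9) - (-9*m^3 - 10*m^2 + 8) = 4*m^3 + 8*m^2 + m - 17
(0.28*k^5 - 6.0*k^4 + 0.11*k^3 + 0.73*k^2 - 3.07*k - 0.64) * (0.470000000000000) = 0.1316*k^5 - 2.82*k^4 + 0.0517*k^3 + 0.3431*k^2 - 1.4429*k - 0.3008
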